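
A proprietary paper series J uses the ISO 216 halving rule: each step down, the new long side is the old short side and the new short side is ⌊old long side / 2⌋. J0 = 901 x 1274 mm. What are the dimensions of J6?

J1 = 637 × 901 mm (from J0 by 1 halving).
J2: ⌊901/2⌋ × 637 = 450 × 637 mm
J3: ⌊637/2⌋ × 450 = 318 × 450 mm
J4: ⌊450/2⌋ × 318 = 225 × 318 mm
J5: ⌊318/2⌋ × 225 = 159 × 225 mm
J6: ⌊225/2⌋ × 159 = 112 × 159 mm

112 × 159 mm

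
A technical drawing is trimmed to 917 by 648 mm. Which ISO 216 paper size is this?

C1 (648 × 917 mm)

Aspect ratio 917/648 ≈ 1.415 — close to the ISO √2 ≈ 1.414.
In the C-series (envelope sizes, between A and B): C1 = 648 × 917 mm.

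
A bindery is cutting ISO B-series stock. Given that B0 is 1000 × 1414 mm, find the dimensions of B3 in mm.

B1: ⌊1414/2⌋ × 1000 = 707 × 1000 mm
B2: ⌊1000/2⌋ × 707 = 500 × 707 mm
B3: ⌊707/2⌋ × 500 = 353 × 500 mm

353 × 500 mm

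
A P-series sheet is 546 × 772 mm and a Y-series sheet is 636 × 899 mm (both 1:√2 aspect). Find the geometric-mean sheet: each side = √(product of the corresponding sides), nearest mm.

Short side: √(546 · 636) = √347256 ≈ 589.3 → 589 mm
Long side: √(772 · 899) = √694028 ≈ 833.1 → 833 mm

589 × 833 mm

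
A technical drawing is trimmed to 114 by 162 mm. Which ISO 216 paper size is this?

Aspect ratio 162/114 ≈ 1.421 — close to the ISO √2 ≈ 1.414.
In the C-series (envelope sizes, between A and B): C6 = 114 × 162 mm.

C6 (114 × 162 mm)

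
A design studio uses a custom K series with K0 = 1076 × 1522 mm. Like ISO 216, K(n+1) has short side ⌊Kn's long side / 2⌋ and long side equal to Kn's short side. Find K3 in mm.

K1: ⌊1522/2⌋ × 1076 = 761 × 1076 mm
K2: ⌊1076/2⌋ × 761 = 538 × 761 mm
K3: ⌊761/2⌋ × 538 = 380 × 538 mm

380 × 538 mm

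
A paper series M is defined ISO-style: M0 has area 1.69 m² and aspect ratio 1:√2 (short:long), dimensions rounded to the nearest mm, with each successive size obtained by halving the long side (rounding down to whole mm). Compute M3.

Let M0's short side be w mm. w · w√2 = 1.69 m² = 1,690,000 mm², so w ≈ 1093.2 mm and w√2 ≈ 1546.0 mm → M0 = 1093 × 1546 mm.
M1: ⌊1546/2⌋ × 1093 = 773 × 1093 mm
M2: ⌊1093/2⌋ × 773 = 546 × 773 mm
M3: ⌊773/2⌋ × 546 = 386 × 546 mm

386 × 546 mm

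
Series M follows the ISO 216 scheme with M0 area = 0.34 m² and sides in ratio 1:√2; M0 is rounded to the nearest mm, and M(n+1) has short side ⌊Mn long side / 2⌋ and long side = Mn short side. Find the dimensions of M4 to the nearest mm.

122 × 173 mm

Let M0's short side be w mm. w · w√2 = 0.34 m² = 340,000 mm², so w ≈ 490.3 mm and w√2 ≈ 693.4 mm → M0 = 490 × 693 mm.
M1: ⌊693/2⌋ × 490 = 346 × 490 mm
M2: ⌊490/2⌋ × 346 = 245 × 346 mm
M3: ⌊346/2⌋ × 245 = 173 × 245 mm
M4: ⌊245/2⌋ × 173 = 122 × 173 mm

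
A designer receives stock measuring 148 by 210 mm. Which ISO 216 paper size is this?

A5 (148 × 210 mm)

Aspect ratio 210/148 ≈ 1.419 — close to the ISO √2 ≈ 1.414.
In the A-series (A0 area = 1 m²): A5 = 148 × 210 mm.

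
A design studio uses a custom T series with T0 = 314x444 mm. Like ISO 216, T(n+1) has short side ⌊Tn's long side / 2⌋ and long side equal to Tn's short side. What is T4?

78 × 111 mm

T1 = 222 × 314 mm (from T0 by 1 halving).
T2: ⌊314/2⌋ × 222 = 157 × 222 mm
T3: ⌊222/2⌋ × 157 = 111 × 157 mm
T4: ⌊157/2⌋ × 111 = 78 × 111 mm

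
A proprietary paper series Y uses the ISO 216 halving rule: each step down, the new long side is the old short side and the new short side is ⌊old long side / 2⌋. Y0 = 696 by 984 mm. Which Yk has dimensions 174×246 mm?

Y4

Y0: 696 × 984 mm
Y1: 492 × 696 mm
Y2: 348 × 492 mm
Y3: 246 × 348 mm
Y4: 174 × 246 mm
Y5: 123 × 174 mm
→ matches Y4.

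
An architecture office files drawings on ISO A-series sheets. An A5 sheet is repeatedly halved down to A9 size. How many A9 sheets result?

Each ISO step halves the sheet: 1 × A5 → 2 × A6 → 4 × A7 → 8 × A8 → …
From A5 to A9 is 4 halving steps: 2^4 = 16.

16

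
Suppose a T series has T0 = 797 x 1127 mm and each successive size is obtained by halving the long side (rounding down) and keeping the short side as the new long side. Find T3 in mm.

281 × 398 mm

T1: ⌊1127/2⌋ × 797 = 563 × 797 mm
T2: ⌊797/2⌋ × 563 = 398 × 563 mm
T3: ⌊563/2⌋ × 398 = 281 × 398 mm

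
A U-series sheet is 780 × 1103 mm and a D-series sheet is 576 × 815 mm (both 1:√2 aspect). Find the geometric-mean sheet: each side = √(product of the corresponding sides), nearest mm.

670 × 948 mm

Short side: √(780 · 576) = √449280 ≈ 670.3 → 670 mm
Long side: √(1103 · 815) = √898945 ≈ 948.1 → 948 mm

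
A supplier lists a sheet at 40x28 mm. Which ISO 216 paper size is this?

Aspect ratio 40/28 ≈ 1.429 — close to the ISO √2 ≈ 1.414.
In the C-series (envelope sizes, between A and B): C10 = 28 × 40 mm.

C10 (28 × 40 mm)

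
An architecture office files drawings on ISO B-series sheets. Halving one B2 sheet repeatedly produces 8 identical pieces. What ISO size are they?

8 = 2^3, so 3 halving steps.
B2 → B3 → … → B5 after 3 steps.

B5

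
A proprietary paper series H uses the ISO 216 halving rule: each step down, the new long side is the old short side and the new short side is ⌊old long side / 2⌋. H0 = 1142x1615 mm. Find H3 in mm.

H1: ⌊1615/2⌋ × 1142 = 807 × 1142 mm
H2: ⌊1142/2⌋ × 807 = 571 × 807 mm
H3: ⌊807/2⌋ × 571 = 403 × 571 mm

403 × 571 mm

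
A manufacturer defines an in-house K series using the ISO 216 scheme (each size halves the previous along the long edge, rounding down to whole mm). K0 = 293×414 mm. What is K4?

K1: ⌊414/2⌋ × 293 = 207 × 293 mm
K2: ⌊293/2⌋ × 207 = 146 × 207 mm
K3: ⌊207/2⌋ × 146 = 103 × 146 mm
K4: ⌊146/2⌋ × 103 = 73 × 103 mm

73 × 103 mm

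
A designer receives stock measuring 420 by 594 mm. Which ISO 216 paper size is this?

A2 (420 × 594 mm)

Aspect ratio 594/420 ≈ 1.414 — close to the ISO √2 ≈ 1.414.
In the A-series (A0 area = 1 m²): A2 = 420 × 594 mm.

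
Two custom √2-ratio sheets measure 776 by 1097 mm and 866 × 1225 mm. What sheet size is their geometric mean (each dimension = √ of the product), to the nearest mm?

820 × 1159 mm

Short side: √(776 · 866) = √672016 ≈ 819.8 → 820 mm
Long side: √(1097 · 1225) = √1343825 ≈ 1159.2 → 1159 mm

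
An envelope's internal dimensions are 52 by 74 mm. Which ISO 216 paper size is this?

Aspect ratio 74/52 ≈ 1.423 — close to the ISO √2 ≈ 1.414.
In the A-series (A0 area = 1 m²): A8 = 52 × 74 mm.

A8 (52 × 74 mm)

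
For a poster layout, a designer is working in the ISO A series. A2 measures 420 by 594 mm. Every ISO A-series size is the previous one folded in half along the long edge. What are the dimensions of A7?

74 × 105 mm

A3: ⌊594/2⌋ × 420 = 297 × 420 mm
A4: ⌊420/2⌋ × 297 = 210 × 297 mm
A5: ⌊297/2⌋ × 210 = 148 × 210 mm
A6: ⌊210/2⌋ × 148 = 105 × 148 mm
A7: ⌊148/2⌋ × 105 = 74 × 105 mm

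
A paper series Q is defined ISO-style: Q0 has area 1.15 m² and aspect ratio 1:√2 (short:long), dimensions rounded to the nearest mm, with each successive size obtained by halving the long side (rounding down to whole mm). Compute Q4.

225 × 318 mm

Let Q0's short side be w mm. w · w√2 = 1.15 m² = 1,150,000 mm², so w ≈ 901.8 mm and w√2 ≈ 1275.3 mm → Q0 = 902 × 1275 mm.
Q1: ⌊1275/2⌋ × 902 = 637 × 902 mm
Q2: ⌊902/2⌋ × 637 = 451 × 637 mm
Q3: ⌊637/2⌋ × 451 = 318 × 451 mm
Q4: ⌊451/2⌋ × 318 = 225 × 318 mm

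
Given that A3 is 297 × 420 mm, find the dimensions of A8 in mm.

A4: ⌊420/2⌋ × 297 = 210 × 297 mm
A5: ⌊297/2⌋ × 210 = 148 × 210 mm
A6: ⌊210/2⌋ × 148 = 105 × 148 mm
A7: ⌊148/2⌋ × 105 = 74 × 105 mm
A8: ⌊105/2⌋ × 74 = 52 × 74 mm

52 × 74 mm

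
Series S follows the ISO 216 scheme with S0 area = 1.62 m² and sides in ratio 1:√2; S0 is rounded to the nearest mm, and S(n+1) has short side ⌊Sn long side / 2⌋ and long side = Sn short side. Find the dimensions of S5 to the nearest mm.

189 × 267 mm

Let S0's short side be w mm. w · w√2 = 1.62 m² = 1,620,000 mm², so w ≈ 1070.3 mm and w√2 ≈ 1513.6 mm → S0 = 1070 × 1514 mm.
S1: ⌊1514/2⌋ × 1070 = 757 × 1070 mm
S2: ⌊1070/2⌋ × 757 = 535 × 757 mm
S3: ⌊757/2⌋ × 535 = 378 × 535 mm
S4: ⌊535/2⌋ × 378 = 267 × 378 mm
S5: ⌊378/2⌋ × 267 = 189 × 267 mm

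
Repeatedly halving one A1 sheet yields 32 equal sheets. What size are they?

A6

32 = 2^5, so 5 halving steps.
A1 → A2 → … → A6 after 5 steps.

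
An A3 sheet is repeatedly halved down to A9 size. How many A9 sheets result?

64

A3 = 297 × 420 mm; A9 = 37 × 52 mm.
Each halving step doubles the count; 6 steps from A3 to A9.
2^6 = 64.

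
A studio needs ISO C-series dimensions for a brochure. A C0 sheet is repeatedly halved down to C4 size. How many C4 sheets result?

16

Each ISO step halves the sheet: 1 × C0 → 2 × C1 → 4 × C2 → 8 × C3 → …
From C0 to C4 is 4 halving steps: 2^4 = 16.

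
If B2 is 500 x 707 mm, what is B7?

B3: ⌊707/2⌋ × 500 = 353 × 500 mm
B4: ⌊500/2⌋ × 353 = 250 × 353 mm
B5: ⌊353/2⌋ × 250 = 176 × 250 mm
B6: ⌊250/2⌋ × 176 = 125 × 176 mm
B7: ⌊176/2⌋ × 125 = 88 × 125 mm

88 × 125 mm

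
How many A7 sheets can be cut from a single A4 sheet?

8

A4 = 210 × 297 mm; A7 = 74 × 105 mm.
Each halving step doubles the count; 3 steps from A4 to A7.
2^3 = 8.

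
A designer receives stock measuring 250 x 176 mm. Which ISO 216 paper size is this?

B5 (176 × 250 mm)

Aspect ratio 250/176 ≈ 1.420 — close to the ISO √2 ≈ 1.414.
In the B-series (B0 = 1000 × 1414 mm): B5 = 176 × 250 mm.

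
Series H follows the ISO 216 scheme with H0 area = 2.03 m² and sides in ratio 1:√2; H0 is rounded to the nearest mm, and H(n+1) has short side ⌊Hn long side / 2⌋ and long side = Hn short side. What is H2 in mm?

599 × 847 mm

Let H0's short side be w mm. w · w√2 = 2.03 m² = 2,030,000 mm², so w ≈ 1198.1 mm and w√2 ≈ 1694.4 mm → H0 = 1198 × 1694 mm.
H1: ⌊1694/2⌋ × 1198 = 847 × 1198 mm
H2: ⌊1198/2⌋ × 847 = 599 × 847 mm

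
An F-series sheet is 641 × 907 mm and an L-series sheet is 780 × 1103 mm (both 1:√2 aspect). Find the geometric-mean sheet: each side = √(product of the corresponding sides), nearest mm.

Short side: √(641 · 780) = √499980 ≈ 707.1 → 707 mm
Long side: √(907 · 1103) = √1000421 ≈ 1000.2 → 1000 mm

707 × 1000 mm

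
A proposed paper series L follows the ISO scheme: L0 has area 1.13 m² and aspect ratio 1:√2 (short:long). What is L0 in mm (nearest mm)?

894 × 1264 mm

Let the short side be w mm. Then w · w√2 = 1.13 m² = 1,130,000 mm².
w² = 1,130,000/√2, so w ≈ 893.9 mm; long side = w√2 ≈ 1264.1 mm.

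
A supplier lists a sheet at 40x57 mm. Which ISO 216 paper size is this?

C9 (40 × 57 mm)

Aspect ratio 57/40 ≈ 1.425 — close to the ISO √2 ≈ 1.414.
In the C-series (envelope sizes, between A and B): C9 = 40 × 57 mm.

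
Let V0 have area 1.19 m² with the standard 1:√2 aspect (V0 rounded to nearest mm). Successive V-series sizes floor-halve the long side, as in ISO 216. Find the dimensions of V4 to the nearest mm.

Let V0's short side be w mm. w · w√2 = 1.19 m² = 1,190,000 mm², so w ≈ 917.3 mm and w√2 ≈ 1297.3 mm → V0 = 917 × 1297 mm.
V1: ⌊1297/2⌋ × 917 = 648 × 917 mm
V2: ⌊917/2⌋ × 648 = 458 × 648 mm
V3: ⌊648/2⌋ × 458 = 324 × 458 mm
V4: ⌊458/2⌋ × 324 = 229 × 324 mm

229 × 324 mm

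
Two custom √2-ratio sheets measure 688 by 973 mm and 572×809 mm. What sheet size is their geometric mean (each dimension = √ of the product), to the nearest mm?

627 × 887 mm

Short side: √(688 · 572) = √393536 ≈ 627.3 → 627 mm
Long side: √(973 · 809) = √787157 ≈ 887.2 → 887 mm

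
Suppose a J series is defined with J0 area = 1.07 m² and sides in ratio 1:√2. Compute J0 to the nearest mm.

870 × 1230 mm

Let the short side be w mm. Then w · w√2 = 1.07 m² = 1,070,000 mm².
w² = 1,070,000/√2, so w ≈ 869.8 mm; long side = w√2 ≈ 1230.1 mm.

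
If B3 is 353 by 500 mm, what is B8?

62 × 88 mm

B4: ⌊500/2⌋ × 353 = 250 × 353 mm
B5: ⌊353/2⌋ × 250 = 176 × 250 mm
B6: ⌊250/2⌋ × 176 = 125 × 176 mm
B7: ⌊176/2⌋ × 125 = 88 × 125 mm
B8: ⌊125/2⌋ × 88 = 62 × 88 mm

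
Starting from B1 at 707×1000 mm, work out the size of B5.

176 × 250 mm

B2: ⌊1000/2⌋ × 707 = 500 × 707 mm
B3: ⌊707/2⌋ × 500 = 353 × 500 mm
B4: ⌊500/2⌋ × 353 = 250 × 353 mm
B5: ⌊353/2⌋ × 250 = 176 × 250 mm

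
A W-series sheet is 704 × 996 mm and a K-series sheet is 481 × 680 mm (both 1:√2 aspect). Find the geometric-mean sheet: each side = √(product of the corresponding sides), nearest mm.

Short side: √(704 · 481) = √338624 ≈ 581.9 → 582 mm
Long side: √(996 · 680) = √677280 ≈ 823.0 → 823 mm

582 × 823 mm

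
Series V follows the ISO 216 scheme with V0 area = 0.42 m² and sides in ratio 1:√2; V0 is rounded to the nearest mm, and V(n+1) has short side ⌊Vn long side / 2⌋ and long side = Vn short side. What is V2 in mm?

Let V0's short side be w mm. w · w√2 = 0.42 m² = 420,000 mm², so w ≈ 545.0 mm and w√2 ≈ 770.7 mm → V0 = 545 × 771 mm.
V1: ⌊771/2⌋ × 545 = 385 × 545 mm
V2: ⌊545/2⌋ × 385 = 272 × 385 mm

272 × 385 mm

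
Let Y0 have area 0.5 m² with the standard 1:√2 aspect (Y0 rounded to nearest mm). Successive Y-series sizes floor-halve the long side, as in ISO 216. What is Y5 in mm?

Let Y0's short side be w mm. w · w√2 = 0.5 m² = 500,000 mm², so w ≈ 594.6 mm and w√2 ≈ 840.9 mm → Y0 = 595 × 841 mm.
Y1: ⌊841/2⌋ × 595 = 420 × 595 mm
Y2: ⌊595/2⌋ × 420 = 297 × 420 mm
Y3: ⌊420/2⌋ × 297 = 210 × 297 mm
Y4: ⌊297/2⌋ × 210 = 148 × 210 mm
Y5: ⌊210/2⌋ × 148 = 105 × 148 mm

105 × 148 mm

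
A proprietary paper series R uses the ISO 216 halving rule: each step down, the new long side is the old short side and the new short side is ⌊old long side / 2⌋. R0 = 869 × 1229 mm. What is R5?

153 × 217 mm

R1: ⌊1229/2⌋ × 869 = 614 × 869 mm
R2: ⌊869/2⌋ × 614 = 434 × 614 mm
R3: ⌊614/2⌋ × 434 = 307 × 434 mm
R4: ⌊434/2⌋ × 307 = 217 × 307 mm
R5: ⌊307/2⌋ × 217 = 153 × 217 mm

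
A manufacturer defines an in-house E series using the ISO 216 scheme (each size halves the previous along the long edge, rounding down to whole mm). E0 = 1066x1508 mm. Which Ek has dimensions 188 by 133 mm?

E6

E0: 1066 × 1508 mm
E1: 754 × 1066 mm
E2: 533 × 754 mm
E3: 377 × 533 mm
E4: 266 × 377 mm
E5: 188 × 266 mm
E6: 133 × 188 mm
E7: 94 × 133 mm
→ matches E6.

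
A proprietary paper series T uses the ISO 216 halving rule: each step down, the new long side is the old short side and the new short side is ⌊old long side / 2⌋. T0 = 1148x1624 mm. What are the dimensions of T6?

T1 = 812 × 1148 mm (from T0 by 1 halving).
T2: ⌊1148/2⌋ × 812 = 574 × 812 mm
T3: ⌊812/2⌋ × 574 = 406 × 574 mm
T4: ⌊574/2⌋ × 406 = 287 × 406 mm
T5: ⌊406/2⌋ × 287 = 203 × 287 mm
T6: ⌊287/2⌋ × 203 = 143 × 203 mm

143 × 203 mm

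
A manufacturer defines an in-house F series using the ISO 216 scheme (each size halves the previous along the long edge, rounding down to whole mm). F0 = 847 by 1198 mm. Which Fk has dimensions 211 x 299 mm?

F0: 847 × 1198 mm
F1: 599 × 847 mm
F2: 423 × 599 mm
F3: 299 × 423 mm
F4: 211 × 299 mm
F5: 149 × 211 mm
→ matches F4.

F4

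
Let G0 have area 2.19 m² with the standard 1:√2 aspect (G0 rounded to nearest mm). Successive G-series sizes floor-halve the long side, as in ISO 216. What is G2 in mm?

622 × 880 mm

Let G0's short side be w mm. w · w√2 = 2.19 m² = 2,190,000 mm², so w ≈ 1244.4 mm and w√2 ≈ 1759.9 mm → G0 = 1244 × 1760 mm.
G1: ⌊1760/2⌋ × 1244 = 880 × 1244 mm
G2: ⌊1244/2⌋ × 880 = 622 × 880 mm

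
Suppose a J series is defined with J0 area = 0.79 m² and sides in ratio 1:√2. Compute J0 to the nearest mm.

747 × 1057 mm

Let the short side be w mm. Then w · w√2 = 0.79 m² = 790,000 mm².
w² = 790,000/√2, so w ≈ 747.4 mm; long side = w√2 ≈ 1057.0 mm.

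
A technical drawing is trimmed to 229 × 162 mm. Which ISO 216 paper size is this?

Aspect ratio 229/162 ≈ 1.414 — close to the ISO √2 ≈ 1.414.
In the C-series (envelope sizes, between A and B): C5 = 162 × 229 mm.

C5 (162 × 229 mm)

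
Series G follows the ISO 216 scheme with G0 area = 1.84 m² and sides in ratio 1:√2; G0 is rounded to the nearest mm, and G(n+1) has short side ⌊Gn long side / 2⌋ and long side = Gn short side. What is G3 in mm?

Let G0's short side be w mm. w · w√2 = 1.84 m² = 1,840,000 mm², so w ≈ 1140.6 mm and w√2 ≈ 1613.1 mm → G0 = 1141 × 1613 mm.
G1: ⌊1613/2⌋ × 1141 = 806 × 1141 mm
G2: ⌊1141/2⌋ × 806 = 570 × 806 mm
G3: ⌊806/2⌋ × 570 = 403 × 570 mm

403 × 570 mm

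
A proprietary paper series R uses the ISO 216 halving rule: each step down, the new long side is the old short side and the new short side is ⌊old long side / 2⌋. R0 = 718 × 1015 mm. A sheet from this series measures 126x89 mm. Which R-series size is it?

R0: 718 × 1015 mm
R1: 507 × 718 mm
R2: 359 × 507 mm
R3: 253 × 359 mm
R4: 179 × 253 mm
R5: 126 × 179 mm
R6: 89 × 126 mm
R7: 63 × 89 mm
→ matches R6.

R6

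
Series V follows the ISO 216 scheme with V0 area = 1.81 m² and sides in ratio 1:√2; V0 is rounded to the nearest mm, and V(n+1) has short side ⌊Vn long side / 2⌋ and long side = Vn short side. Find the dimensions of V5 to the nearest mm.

200 × 282 mm

Let V0's short side be w mm. w · w√2 = 1.81 m² = 1,810,000 mm², so w ≈ 1131.3 mm and w√2 ≈ 1599.9 mm → V0 = 1131 × 1600 mm.
V1: ⌊1600/2⌋ × 1131 = 800 × 1131 mm
V2: ⌊1131/2⌋ × 800 = 565 × 800 mm
V3: ⌊800/2⌋ × 565 = 400 × 565 mm
V4: ⌊565/2⌋ × 400 = 282 × 400 mm
V5: ⌊400/2⌋ × 282 = 200 × 282 mm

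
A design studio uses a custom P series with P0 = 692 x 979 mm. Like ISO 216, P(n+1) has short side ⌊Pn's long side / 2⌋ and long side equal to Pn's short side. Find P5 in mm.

122 × 173 mm

P1: ⌊979/2⌋ × 692 = 489 × 692 mm
P2: ⌊692/2⌋ × 489 = 346 × 489 mm
P3: ⌊489/2⌋ × 346 = 244 × 346 mm
P4: ⌊346/2⌋ × 244 = 173 × 244 mm
P5: ⌊244/2⌋ × 173 = 122 × 173 mm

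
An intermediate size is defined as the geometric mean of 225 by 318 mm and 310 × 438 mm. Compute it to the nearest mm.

Short side: √(225 · 310) = √69750 ≈ 264.1 → 264 mm
Long side: √(318 · 438) = √139284 ≈ 373.2 → 373 mm

264 × 373 mm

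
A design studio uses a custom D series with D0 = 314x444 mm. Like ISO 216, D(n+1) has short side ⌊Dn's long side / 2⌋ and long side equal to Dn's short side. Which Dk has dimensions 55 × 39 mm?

D6

D0: 314 × 444 mm
D1: 222 × 314 mm
D2: 157 × 222 mm
D3: 111 × 157 mm
D4: 78 × 111 mm
D5: 55 × 78 mm
D6: 39 × 55 mm
D7: 27 × 39 mm
→ matches D6.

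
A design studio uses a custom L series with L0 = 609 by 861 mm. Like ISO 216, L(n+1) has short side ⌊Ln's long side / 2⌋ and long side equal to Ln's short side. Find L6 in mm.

L1 = 430 × 609 mm (from L0 by 1 halving).
L2: ⌊609/2⌋ × 430 = 304 × 430 mm
L3: ⌊430/2⌋ × 304 = 215 × 304 mm
L4: ⌊304/2⌋ × 215 = 152 × 215 mm
L5: ⌊215/2⌋ × 152 = 107 × 152 mm
L6: ⌊152/2⌋ × 107 = 76 × 107 mm

76 × 107 mm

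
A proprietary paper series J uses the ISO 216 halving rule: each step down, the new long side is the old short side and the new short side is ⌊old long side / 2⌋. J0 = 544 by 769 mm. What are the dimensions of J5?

J1: ⌊769/2⌋ × 544 = 384 × 544 mm
J2: ⌊544/2⌋ × 384 = 272 × 384 mm
J3: ⌊384/2⌋ × 272 = 192 × 272 mm
J4: ⌊272/2⌋ × 192 = 136 × 192 mm
J5: ⌊192/2⌋ × 136 = 96 × 136 mm

96 × 136 mm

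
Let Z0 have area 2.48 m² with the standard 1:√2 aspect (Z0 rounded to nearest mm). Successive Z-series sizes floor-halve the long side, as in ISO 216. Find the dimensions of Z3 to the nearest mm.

Let Z0's short side be w mm. w · w√2 = 2.48 m² = 2,480,000 mm², so w ≈ 1324.2 mm and w√2 ≈ 1872.8 mm → Z0 = 1324 × 1873 mm.
Z1: ⌊1873/2⌋ × 1324 = 936 × 1324 mm
Z2: ⌊1324/2⌋ × 936 = 662 × 936 mm
Z3: ⌊936/2⌋ × 662 = 468 × 662 mm

468 × 662 mm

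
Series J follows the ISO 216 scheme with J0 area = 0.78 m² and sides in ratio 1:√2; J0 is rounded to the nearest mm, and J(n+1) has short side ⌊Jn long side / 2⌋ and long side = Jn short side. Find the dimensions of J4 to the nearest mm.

Let J0's short side be w mm. w · w√2 = 0.78 m² = 780,000 mm², so w ≈ 742.7 mm and w√2 ≈ 1050.3 mm → J0 = 743 × 1050 mm.
J1: ⌊1050/2⌋ × 743 = 525 × 743 mm
J2: ⌊743/2⌋ × 525 = 371 × 525 mm
J3: ⌊525/2⌋ × 371 = 262 × 371 mm
J4: ⌊371/2⌋ × 262 = 185 × 262 mm

185 × 262 mm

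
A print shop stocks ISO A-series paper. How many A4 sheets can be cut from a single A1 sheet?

8

A1 = 594 × 841 mm; A4 = 210 × 297 mm.
Each halving step doubles the count; 3 steps from A1 to A4.
2^3 = 8.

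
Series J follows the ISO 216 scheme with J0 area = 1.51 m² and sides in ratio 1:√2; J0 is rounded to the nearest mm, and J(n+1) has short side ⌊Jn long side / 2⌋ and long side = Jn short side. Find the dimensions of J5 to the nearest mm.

182 × 258 mm

Let J0's short side be w mm. w · w√2 = 1.51 m² = 1,510,000 mm², so w ≈ 1033.3 mm and w√2 ≈ 1461.3 mm → J0 = 1033 × 1461 mm.
J1: ⌊1461/2⌋ × 1033 = 730 × 1033 mm
J2: ⌊1033/2⌋ × 730 = 516 × 730 mm
J3: ⌊730/2⌋ × 516 = 365 × 516 mm
J4: ⌊516/2⌋ × 365 = 258 × 365 mm
J5: ⌊365/2⌋ × 258 = 182 × 258 mm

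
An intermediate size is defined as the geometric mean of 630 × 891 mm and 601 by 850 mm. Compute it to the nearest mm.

615 × 870 mm

Short side: √(630 · 601) = √378630 ≈ 615.3 → 615 mm
Long side: √(891 · 850) = √757350 ≈ 870.3 → 870 mm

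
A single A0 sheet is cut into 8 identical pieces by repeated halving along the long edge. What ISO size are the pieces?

A3

8 = 2^3, so 3 halving steps.
A0 → A1 → … → A3 after 3 steps.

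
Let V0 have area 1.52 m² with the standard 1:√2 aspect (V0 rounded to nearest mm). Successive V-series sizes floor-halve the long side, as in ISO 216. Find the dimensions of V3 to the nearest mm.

366 × 518 mm

Let V0's short side be w mm. w · w√2 = 1.52 m² = 1,520,000 mm², so w ≈ 1036.7 mm and w√2 ≈ 1466.2 mm → V0 = 1037 × 1466 mm.
V1: ⌊1466/2⌋ × 1037 = 733 × 1037 mm
V2: ⌊1037/2⌋ × 733 = 518 × 733 mm
V3: ⌊733/2⌋ × 518 = 366 × 518 mm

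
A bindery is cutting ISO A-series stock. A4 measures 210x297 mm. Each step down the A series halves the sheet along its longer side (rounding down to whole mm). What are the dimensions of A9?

A5: ⌊297/2⌋ × 210 = 148 × 210 mm
A6: ⌊210/2⌋ × 148 = 105 × 148 mm
A7: ⌊148/2⌋ × 105 = 74 × 105 mm
A8: ⌊105/2⌋ × 74 = 52 × 74 mm
A9: ⌊74/2⌋ × 52 = 37 × 52 mm

37 × 52 mm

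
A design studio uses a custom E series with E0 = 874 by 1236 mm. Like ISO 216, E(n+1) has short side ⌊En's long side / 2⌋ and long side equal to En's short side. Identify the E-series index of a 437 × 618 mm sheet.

E0: 874 × 1236 mm
E1: 618 × 874 mm
E2: 437 × 618 mm
E3: 309 × 437 mm
→ matches E2.

E2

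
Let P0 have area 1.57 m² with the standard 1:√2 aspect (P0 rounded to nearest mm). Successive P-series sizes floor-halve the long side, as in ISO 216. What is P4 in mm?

Let P0's short side be w mm. w · w√2 = 1.57 m² = 1,570,000 mm², so w ≈ 1053.6 mm and w√2 ≈ 1490.1 mm → P0 = 1054 × 1490 mm.
P1: ⌊1490/2⌋ × 1054 = 745 × 1054 mm
P2: ⌊1054/2⌋ × 745 = 527 × 745 mm
P3: ⌊745/2⌋ × 527 = 372 × 527 mm
P4: ⌊527/2⌋ × 372 = 263 × 372 mm

263 × 372 mm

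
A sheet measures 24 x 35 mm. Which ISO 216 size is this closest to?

Aspect ratio 35/24 ≈ 1.458 (ISO target is √2 ≈ 1.414).
In the A-series (A0 area = 1 m²): A10 = 26 × 37 mm.
Off by 4 mm total — nearest standard size.

A10 (26 × 37 mm)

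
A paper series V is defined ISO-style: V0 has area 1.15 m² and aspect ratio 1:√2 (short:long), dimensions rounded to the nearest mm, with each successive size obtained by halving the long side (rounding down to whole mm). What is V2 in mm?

Let V0's short side be w mm. w · w√2 = 1.15 m² = 1,150,000 mm², so w ≈ 901.8 mm and w√2 ≈ 1275.3 mm → V0 = 902 × 1275 mm.
V1: ⌊1275/2⌋ × 902 = 637 × 902 mm
V2: ⌊902/2⌋ × 637 = 451 × 637 mm

451 × 637 mm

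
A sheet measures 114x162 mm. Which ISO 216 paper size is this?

C6 (114 × 162 mm)

Aspect ratio 162/114 ≈ 1.421 — close to the ISO √2 ≈ 1.414.
In the C-series (envelope sizes, between A and B): C6 = 114 × 162 mm.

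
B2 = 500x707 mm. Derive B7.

B3: ⌊707/2⌋ × 500 = 353 × 500 mm
B4: ⌊500/2⌋ × 353 = 250 × 353 mm
B5: ⌊353/2⌋ × 250 = 176 × 250 mm
B6: ⌊250/2⌋ × 176 = 125 × 176 mm
B7: ⌊176/2⌋ × 125 = 88 × 125 mm

88 × 125 mm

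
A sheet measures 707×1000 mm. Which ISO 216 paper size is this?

Aspect ratio 1000/707 ≈ 1.414 — close to the ISO √2 ≈ 1.414.
In the B-series (B0 = 1000 × 1414 mm): B1 = 707 × 1000 mm.

B1 (707 × 1000 mm)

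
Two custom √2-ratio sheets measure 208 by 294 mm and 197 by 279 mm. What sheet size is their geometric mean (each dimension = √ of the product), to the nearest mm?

202 × 286 mm

Short side: √(208 · 197) = √40976 ≈ 202.4 → 202 mm
Long side: √(294 · 279) = √82026 ≈ 286.4 → 286 mm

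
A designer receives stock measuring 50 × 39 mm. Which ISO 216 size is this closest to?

A9 (37 × 52 mm)

Aspect ratio 50/39 ≈ 1.282 (ISO target is √2 ≈ 1.414).
In the A-series (A0 area = 1 m²): A9 = 37 × 52 mm.
Off by 4 mm total — nearest standard size.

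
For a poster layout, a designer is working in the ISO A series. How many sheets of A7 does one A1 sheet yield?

64

A1 = 594 × 841 mm; A7 = 74 × 105 mm.
Each halving step doubles the count; 6 steps from A1 to A7.
2^6 = 64.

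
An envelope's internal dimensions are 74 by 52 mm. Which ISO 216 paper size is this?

Aspect ratio 74/52 ≈ 1.423 — close to the ISO √2 ≈ 1.414.
In the A-series (A0 area = 1 m²): A8 = 52 × 74 mm.

A8 (52 × 74 mm)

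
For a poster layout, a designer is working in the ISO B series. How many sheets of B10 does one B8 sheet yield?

4

Each ISO step halves the sheet: 1 × B8 → 2 × B9 → 4 × B10
From B8 to B10 is 2 halving steps: 2^2 = 4.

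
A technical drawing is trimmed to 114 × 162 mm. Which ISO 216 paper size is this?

Aspect ratio 162/114 ≈ 1.421 — close to the ISO √2 ≈ 1.414.
In the C-series (envelope sizes, between A and B): C6 = 114 × 162 mm.

C6 (114 × 162 mm)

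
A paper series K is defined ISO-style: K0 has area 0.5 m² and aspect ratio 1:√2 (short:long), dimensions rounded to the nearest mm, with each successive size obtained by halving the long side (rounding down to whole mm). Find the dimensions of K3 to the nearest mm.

210 × 297 mm

Let K0's short side be w mm. w · w√2 = 0.5 m² = 500,000 mm², so w ≈ 594.6 mm and w√2 ≈ 840.9 mm → K0 = 595 × 841 mm.
K1: ⌊841/2⌋ × 595 = 420 × 595 mm
K2: ⌊595/2⌋ × 420 = 297 × 420 mm
K3: ⌊420/2⌋ × 297 = 210 × 297 mm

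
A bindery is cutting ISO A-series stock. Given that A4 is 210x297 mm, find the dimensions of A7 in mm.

74 × 105 mm

A5: ⌊297/2⌋ × 210 = 148 × 210 mm
A6: ⌊210/2⌋ × 148 = 105 × 148 mm
A7: ⌊148/2⌋ × 105 = 74 × 105 mm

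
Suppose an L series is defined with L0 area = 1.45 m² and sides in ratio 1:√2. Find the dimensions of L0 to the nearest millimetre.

1013 × 1432 mm

Let the short side be w mm. Then w · w√2 = 1.45 m² = 1,450,000 mm².
w² = 1,450,000/√2, so w ≈ 1012.6 mm; long side = w√2 ≈ 1432.0 mm.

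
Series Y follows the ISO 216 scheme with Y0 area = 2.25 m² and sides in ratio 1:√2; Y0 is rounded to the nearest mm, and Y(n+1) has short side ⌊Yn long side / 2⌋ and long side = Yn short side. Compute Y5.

Let Y0's short side be w mm. w · w√2 = 2.25 m² = 2,250,000 mm², so w ≈ 1261.3 mm and w√2 ≈ 1783.8 mm → Y0 = 1261 × 1784 mm.
Y1: ⌊1784/2⌋ × 1261 = 892 × 1261 mm
Y2: ⌊1261/2⌋ × 892 = 630 × 892 mm
Y3: ⌊892/2⌋ × 630 = 446 × 630 mm
Y4: ⌊630/2⌋ × 446 = 315 × 446 mm
Y5: ⌊446/2⌋ × 315 = 223 × 315 mm

223 × 315 mm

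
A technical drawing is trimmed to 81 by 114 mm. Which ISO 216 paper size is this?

C7 (81 × 114 mm)

Aspect ratio 114/81 ≈ 1.407 — close to the ISO √2 ≈ 1.414.
In the C-series (envelope sizes, between A and B): C7 = 81 × 114 mm.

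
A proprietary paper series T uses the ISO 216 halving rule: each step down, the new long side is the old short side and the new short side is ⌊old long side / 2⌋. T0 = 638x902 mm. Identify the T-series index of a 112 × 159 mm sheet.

T5

T0: 638 × 902 mm
T1: 451 × 638 mm
T2: 319 × 451 mm
T3: 225 × 319 mm
T4: 159 × 225 mm
T5: 112 × 159 mm
T6: 79 × 112 mm
→ matches T5.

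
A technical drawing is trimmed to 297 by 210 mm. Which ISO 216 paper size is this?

A4 (210 × 297 mm)

Aspect ratio 297/210 ≈ 1.414 — close to the ISO √2 ≈ 1.414.
In the A-series (A0 area = 1 m²): A4 = 210 × 297 mm.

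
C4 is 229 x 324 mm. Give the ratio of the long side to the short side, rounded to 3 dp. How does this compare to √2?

324 / 229 = 1.415
Matches √2 ≈ 1.414 — the ISO 216 defining ratio.

1.415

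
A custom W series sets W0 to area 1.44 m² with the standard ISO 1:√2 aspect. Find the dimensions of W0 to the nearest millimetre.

Let the short side be w mm. Then w · w√2 = 1.44 m² = 1,440,000 mm².
w² = 1,440,000/√2, so w ≈ 1009.1 mm; long side = w√2 ≈ 1427.0 mm.

1009 × 1427 mm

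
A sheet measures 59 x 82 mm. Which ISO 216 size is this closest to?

Aspect ratio 82/59 ≈ 1.390 (ISO target is √2 ≈ 1.414).
In the C-series (envelope sizes, between A and B): C8 = 57 × 81 mm.
Off by 3 mm total — nearest standard size.

C8 (57 × 81 mm)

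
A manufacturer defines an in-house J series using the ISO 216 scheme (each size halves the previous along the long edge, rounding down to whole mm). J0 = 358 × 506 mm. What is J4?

J1 = 253 × 358 mm (from J0 by 1 halving).
J2: ⌊358/2⌋ × 253 = 179 × 253 mm
J3: ⌊253/2⌋ × 179 = 126 × 179 mm
J4: ⌊179/2⌋ × 126 = 89 × 126 mm

89 × 126 mm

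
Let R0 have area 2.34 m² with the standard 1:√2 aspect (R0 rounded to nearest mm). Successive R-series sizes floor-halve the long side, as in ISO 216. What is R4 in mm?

321 × 454 mm

Let R0's short side be w mm. w · w√2 = 2.34 m² = 2,340,000 mm², so w ≈ 1286.3 mm and w√2 ≈ 1819.1 mm → R0 = 1286 × 1819 mm.
R1: ⌊1819/2⌋ × 1286 = 909 × 1286 mm
R2: ⌊1286/2⌋ × 909 = 643 × 909 mm
R3: ⌊909/2⌋ × 643 = 454 × 643 mm
R4: ⌊643/2⌋ × 454 = 321 × 454 mm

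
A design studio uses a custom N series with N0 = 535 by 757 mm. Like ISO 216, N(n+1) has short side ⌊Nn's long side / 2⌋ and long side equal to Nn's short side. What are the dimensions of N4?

133 × 189 mm

N1: ⌊757/2⌋ × 535 = 378 × 535 mm
N2: ⌊535/2⌋ × 378 = 267 × 378 mm
N3: ⌊378/2⌋ × 267 = 189 × 267 mm
N4: ⌊267/2⌋ × 189 = 133 × 189 mm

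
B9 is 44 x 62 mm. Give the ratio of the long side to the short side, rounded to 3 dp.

62 / 44 = 1.409
ISO 216 targets √2 ≈ 1.414; the -0.005 deviation is from mm rounding.

1.409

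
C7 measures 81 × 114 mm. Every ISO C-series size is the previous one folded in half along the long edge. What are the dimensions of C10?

28 × 40 mm

C8: ⌊114/2⌋ × 81 = 57 × 81 mm
C9: ⌊81/2⌋ × 57 = 40 × 57 mm
C10: ⌊57/2⌋ × 40 = 28 × 40 mm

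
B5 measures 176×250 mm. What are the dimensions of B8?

62 × 88 mm

B6: ⌊250/2⌋ × 176 = 125 × 176 mm
B7: ⌊176/2⌋ × 125 = 88 × 125 mm
B8: ⌊125/2⌋ × 88 = 62 × 88 mm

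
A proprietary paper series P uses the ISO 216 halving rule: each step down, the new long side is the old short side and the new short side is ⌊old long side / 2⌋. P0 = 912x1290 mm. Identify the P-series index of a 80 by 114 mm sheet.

P0: 912 × 1290 mm
P1: 645 × 912 mm
P2: 456 × 645 mm
P3: 322 × 456 mm
P4: 228 × 322 mm
P5: 161 × 228 mm
P6: 114 × 161 mm
P7: 80 × 114 mm
P8: 57 × 80 mm
→ matches P7.

P7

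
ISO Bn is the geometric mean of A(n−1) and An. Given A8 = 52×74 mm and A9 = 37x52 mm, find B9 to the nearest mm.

Short side: √(52 · 37) = √1924 ≈ 43.9 → 44 mm
Long side: √(74 · 52) = √3848 ≈ 62.0 → 62 mm

44 × 62 mm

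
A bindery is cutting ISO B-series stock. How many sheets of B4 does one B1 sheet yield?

8

Each ISO step halves the sheet: 1 × B1 → 2 × B2 → 4 × B3 → 8 × B4
From B1 to B4 is 3 halving steps: 2^3 = 8.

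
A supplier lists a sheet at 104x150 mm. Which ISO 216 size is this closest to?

Aspect ratio 150/104 ≈ 1.442 (ISO target is √2 ≈ 1.414).
In the A-series (A0 area = 1 m²): A6 = 105 × 148 mm.
Off by 3 mm total — nearest standard size.

A6 (105 × 148 mm)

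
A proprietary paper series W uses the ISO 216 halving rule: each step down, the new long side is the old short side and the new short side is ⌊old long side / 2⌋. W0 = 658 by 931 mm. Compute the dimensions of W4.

164 × 232 mm

W1: ⌊931/2⌋ × 658 = 465 × 658 mm
W2: ⌊658/2⌋ × 465 = 329 × 465 mm
W3: ⌊465/2⌋ × 329 = 232 × 329 mm
W4: ⌊329/2⌋ × 232 = 164 × 232 mm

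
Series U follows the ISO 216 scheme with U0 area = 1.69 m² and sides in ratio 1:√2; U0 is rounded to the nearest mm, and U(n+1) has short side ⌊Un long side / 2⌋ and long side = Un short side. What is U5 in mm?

Let U0's short side be w mm. w · w√2 = 1.69 m² = 1,690,000 mm², so w ≈ 1093.2 mm and w√2 ≈ 1546.0 mm → U0 = 1093 × 1546 mm.
U1: ⌊1546/2⌋ × 1093 = 773 × 1093 mm
U2: ⌊1093/2⌋ × 773 = 546 × 773 mm
U3: ⌊773/2⌋ × 546 = 386 × 546 mm
U4: ⌊546/2⌋ × 386 = 273 × 386 mm
U5: ⌊386/2⌋ × 273 = 193 × 273 mm

193 × 273 mm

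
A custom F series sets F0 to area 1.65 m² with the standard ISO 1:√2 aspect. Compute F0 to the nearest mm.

1080 × 1528 mm

Let the short side be w mm. Then w · w√2 = 1.65 m² = 1,650,000 mm².
w² = 1,650,000/√2, so w ≈ 1080.2 mm; long side = w√2 ≈ 1527.6 mm.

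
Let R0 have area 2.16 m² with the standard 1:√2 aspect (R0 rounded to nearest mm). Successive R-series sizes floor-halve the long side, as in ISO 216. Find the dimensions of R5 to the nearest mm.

218 × 309 mm

Let R0's short side be w mm. w · w√2 = 2.16 m² = 2,160,000 mm², so w ≈ 1235.9 mm and w√2 ≈ 1747.8 mm → R0 = 1236 × 1748 mm.
R1: ⌊1748/2⌋ × 1236 = 874 × 1236 mm
R2: ⌊1236/2⌋ × 874 = 618 × 874 mm
R3: ⌊874/2⌋ × 618 = 437 × 618 mm
R4: ⌊618/2⌋ × 437 = 309 × 437 mm
R5: ⌊437/2⌋ × 309 = 218 × 309 mm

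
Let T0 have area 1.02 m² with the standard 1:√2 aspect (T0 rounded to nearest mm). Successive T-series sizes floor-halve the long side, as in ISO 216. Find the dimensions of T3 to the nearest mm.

Let T0's short side be w mm. w · w√2 = 1.02 m² = 1,020,000 mm², so w ≈ 849.3 mm and w√2 ≈ 1201.0 mm → T0 = 849 × 1201 mm.
T1: ⌊1201/2⌋ × 849 = 600 × 849 mm
T2: ⌊849/2⌋ × 600 = 424 × 600 mm
T3: ⌊600/2⌋ × 424 = 300 × 424 mm

300 × 424 mm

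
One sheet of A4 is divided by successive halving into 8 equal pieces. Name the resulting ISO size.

A7

8 = 2^3, so 3 halving steps.
A4 → A5 → … → A7 after 3 steps.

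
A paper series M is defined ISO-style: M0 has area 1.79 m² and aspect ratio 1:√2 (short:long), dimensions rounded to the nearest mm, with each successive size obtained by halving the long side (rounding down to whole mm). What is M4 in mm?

Let M0's short side be w mm. w · w√2 = 1.79 m² = 1,790,000 mm², so w ≈ 1125.0 mm and w√2 ≈ 1591.1 mm → M0 = 1125 × 1591 mm.
M1: ⌊1591/2⌋ × 1125 = 795 × 1125 mm
M2: ⌊1125/2⌋ × 795 = 562 × 795 mm
M3: ⌊795/2⌋ × 562 = 397 × 562 mm
M4: ⌊562/2⌋ × 397 = 281 × 397 mm

281 × 397 mm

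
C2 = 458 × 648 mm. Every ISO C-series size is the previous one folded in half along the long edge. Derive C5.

C3: ⌊648/2⌋ × 458 = 324 × 458 mm
C4: ⌊458/2⌋ × 324 = 229 × 324 mm
C5: ⌊324/2⌋ × 229 = 162 × 229 mm

162 × 229 mm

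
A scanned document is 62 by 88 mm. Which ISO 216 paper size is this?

B8 (62 × 88 mm)

Aspect ratio 88/62 ≈ 1.419 — close to the ISO √2 ≈ 1.414.
In the B-series (B0 = 1000 × 1414 mm): B8 = 62 × 88 mm.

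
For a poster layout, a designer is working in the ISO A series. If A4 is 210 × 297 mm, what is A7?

74 × 105 mm

A5: ⌊297/2⌋ × 210 = 148 × 210 mm
A6: ⌊210/2⌋ × 148 = 105 × 148 mm
A7: ⌊148/2⌋ × 105 = 74 × 105 mm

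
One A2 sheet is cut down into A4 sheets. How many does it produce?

A2 = 420 × 594 mm; A4 = 210 × 297 mm.
Each halving step doubles the count; 2 steps from A2 to A4.
2^2 = 4.

4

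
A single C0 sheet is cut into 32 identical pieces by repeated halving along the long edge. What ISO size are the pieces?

C5

32 = 2^5, so 5 halving steps.
C0 → C1 → … → C5 after 5 steps.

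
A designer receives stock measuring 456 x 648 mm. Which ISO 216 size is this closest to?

Aspect ratio 648/456 ≈ 1.421 — close to the ISO √2 ≈ 1.414.
In the C-series (envelope sizes, between A and B): C2 = 458 × 648 mm.
Off by 2 mm total — nearest standard size.

C2 (458 × 648 mm)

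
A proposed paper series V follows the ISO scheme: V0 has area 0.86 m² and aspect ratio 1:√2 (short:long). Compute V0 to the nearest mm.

780 × 1103 mm

Let the short side be w mm. Then w · w√2 = 0.86 m² = 860,000 mm².
w² = 860,000/√2, so w ≈ 779.8 mm; long side = w√2 ≈ 1102.8 mm.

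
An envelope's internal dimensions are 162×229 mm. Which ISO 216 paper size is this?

Aspect ratio 229/162 ≈ 1.414 — close to the ISO √2 ≈ 1.414.
In the C-series (envelope sizes, between A and B): C5 = 162 × 229 mm.

C5 (162 × 229 mm)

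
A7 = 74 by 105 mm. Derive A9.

A8: ⌊105/2⌋ × 74 = 52 × 74 mm
A9: ⌊74/2⌋ × 52 = 37 × 52 mm

37 × 52 mm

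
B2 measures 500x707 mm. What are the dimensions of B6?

B3: ⌊707/2⌋ × 500 = 353 × 500 mm
B4: ⌊500/2⌋ × 353 = 250 × 353 mm
B5: ⌊353/2⌋ × 250 = 176 × 250 mm
B6: ⌊250/2⌋ × 176 = 125 × 176 mm

125 × 176 mm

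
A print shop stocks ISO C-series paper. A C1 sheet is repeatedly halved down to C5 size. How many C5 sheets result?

16

Each ISO step halves the sheet: 1 × C1 → 2 × C2 → 4 × C3 → 8 × C4 → …
From C1 to C5 is 4 halving steps: 2^4 = 16.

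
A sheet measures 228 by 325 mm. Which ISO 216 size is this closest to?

Aspect ratio 325/228 ≈ 1.425 — close to the ISO √2 ≈ 1.414.
In the C-series (envelope sizes, between A and B): C4 = 229 × 324 mm.
Off by 2 mm total — nearest standard size.

C4 (229 × 324 mm)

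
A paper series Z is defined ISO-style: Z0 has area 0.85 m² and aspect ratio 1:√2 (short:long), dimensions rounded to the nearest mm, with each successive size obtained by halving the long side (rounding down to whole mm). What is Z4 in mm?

Let Z0's short side be w mm. w · w√2 = 0.85 m² = 850,000 mm², so w ≈ 775.3 mm and w√2 ≈ 1096.4 mm → Z0 = 775 × 1096 mm.
Z1: ⌊1096/2⌋ × 775 = 548 × 775 mm
Z2: ⌊775/2⌋ × 548 = 387 × 548 mm
Z3: ⌊548/2⌋ × 387 = 274 × 387 mm
Z4: ⌊387/2⌋ × 274 = 193 × 274 mm

193 × 274 mm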